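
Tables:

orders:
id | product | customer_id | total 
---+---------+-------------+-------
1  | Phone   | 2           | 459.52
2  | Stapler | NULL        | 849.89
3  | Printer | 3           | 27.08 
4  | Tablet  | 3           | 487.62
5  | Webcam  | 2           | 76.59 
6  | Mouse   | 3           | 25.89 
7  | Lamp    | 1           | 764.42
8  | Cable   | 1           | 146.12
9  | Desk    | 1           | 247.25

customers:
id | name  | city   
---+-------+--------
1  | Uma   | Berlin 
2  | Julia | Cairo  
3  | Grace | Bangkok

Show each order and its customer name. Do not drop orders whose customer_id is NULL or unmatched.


LEFT JOIN keeps every row from orders (the left table); where customer_id has no match in customers, the customer columns become NULL. Walk through each order:
  - order 1 (Phone): customer_id=2 -> matches Julia
  - order 2 (Stapler): customer_id=NULL, no match -> kept with NULL
  - order 3 (Printer): customer_id=3 -> matches Grace
  - order 4 (Tablet): customer_id=3 -> matches Grace
  - order 5 (Webcam): customer_id=2 -> matches Julia
  - order 6 (Mouse): customer_id=3 -> matches Grace
  - order 7 (Lamp): customer_id=1 -> matches Uma
  - order 8 (Cable): customer_id=1 -> matches Uma
  - order 9 (Desk): customer_id=1 -> matches Uma
All 9 rows appear; 1 has NULL customer.

SQL:
SELECT a.product, b.name AS customer
FROM orders a
LEFT JOIN customers b ON a.customer_id = b.id

Result:
product | customer
--------+---------
Phone   | Julia   
Stapler | NULL    
Printer | Grace   
Tablet  | Grace   
Webcam  | Julia   
Mouse   | Grace   
Lamp    | Uma     
Cable   | Uma     
Desk    | Uma     


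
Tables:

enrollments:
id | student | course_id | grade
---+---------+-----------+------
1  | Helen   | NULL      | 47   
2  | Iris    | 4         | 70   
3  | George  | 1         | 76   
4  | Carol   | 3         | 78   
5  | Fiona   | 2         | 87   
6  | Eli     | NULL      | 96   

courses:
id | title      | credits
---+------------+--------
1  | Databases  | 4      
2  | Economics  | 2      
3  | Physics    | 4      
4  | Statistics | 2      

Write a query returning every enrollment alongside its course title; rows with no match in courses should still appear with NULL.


LEFT JOIN keeps every row from enrollments (the left table); where course_id has no match in courses, the course columns become NULL. Walk through each enrollment:
  - enrollment 1 (Helen): course_id=NULL, no match -> kept with NULL
  - enrollment 2 (Iris): course_id=4 -> matches Statistics
  - enrollment 3 (George): course_id=1 -> matches Databases
  - enrollment 4 (Carol): course_id=3 -> matches Physics
  - enrollment 5 (Fiona): course_id=2 -> matches Economics
  - enrollment 6 (Eli): course_id=NULL, no match -> kept with NULL
All 6 rows appear; 2 have NULL course.

SQL:
SELECT a.student, b.title AS course
FROM enrollments a
LEFT JOIN courses b ON a.course_id = b.id

Result:
student | course    
--------+-----------
Helen   | NULL      
Iris    | Statistics
George  | Databases 
Carol   | Physics   
Fiona   | Economics 
Eli     | NULL      


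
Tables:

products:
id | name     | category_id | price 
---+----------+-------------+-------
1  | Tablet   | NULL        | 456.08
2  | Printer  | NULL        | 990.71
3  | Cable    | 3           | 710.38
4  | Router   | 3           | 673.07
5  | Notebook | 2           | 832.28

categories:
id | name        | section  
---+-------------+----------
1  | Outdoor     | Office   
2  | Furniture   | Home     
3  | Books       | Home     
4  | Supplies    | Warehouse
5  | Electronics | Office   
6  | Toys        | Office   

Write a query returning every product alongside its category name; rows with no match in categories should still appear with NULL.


LEFT JOIN keeps every row from products (the left table); where category_id has no match in categories, the category columns become NULL. Walk through each product:
  - product 1 (Tablet): category_id=NULL, no match -> kept with NULL
  - product 2 (Printer): category_id=NULL, no match -> kept with NULL
  - product 3 (Cable): category_id=3 -> matches Books
  - product 4 (Router): category_id=3 -> matches Books
  - product 5 (Notebook): category_id=2 -> matches Furniture
All 5 rows appear; 2 have NULL category.

SQL:
SELECT a.name, b.name AS category
FROM products a
LEFT JOIN categories b ON a.category_id = b.id

Result:
name     | category 
---------+----------
Tablet   | NULL     
Printer  | NULL     
Cable    | Books    
Router   | Books    
Notebook | Furniture


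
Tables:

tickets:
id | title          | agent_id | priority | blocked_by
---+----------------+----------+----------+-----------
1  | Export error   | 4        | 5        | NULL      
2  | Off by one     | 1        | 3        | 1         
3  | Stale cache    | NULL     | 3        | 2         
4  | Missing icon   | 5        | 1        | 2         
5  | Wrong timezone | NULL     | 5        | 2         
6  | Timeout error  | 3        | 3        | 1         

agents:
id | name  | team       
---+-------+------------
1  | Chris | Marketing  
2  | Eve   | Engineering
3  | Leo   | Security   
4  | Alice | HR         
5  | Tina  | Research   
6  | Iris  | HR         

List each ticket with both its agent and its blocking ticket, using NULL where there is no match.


Two LEFT JOINs from the same base table tickets: one to agents via agent_id, one to tickets itself via blocked_by. Both are LEFT so every ticket is preserved.
Match against agents:
  - ticket 1 (Export error): agent_id=4 -> matches Alice
  - ticket 2 (Off by one): agent_id=1 -> matches Chris
  - ticket 3 (Stale cache): agent_id=NULL, no match -> kept with NULL
  - ticket 4 (Missing icon): agent_id=5 -> matches Tina
  - ticket 5 (Wrong timezone): agent_id=NULL, no match -> kept with NULL
  - ticket 6 (Timeout error): agent_id=3 -> matches Leo
Match against tickets (self):
  - ticket 1 (Export error): blocked_by=NULL -> NULL
  - ticket 2 (Off by one): blocked_by=1 -> Export error
  - ticket 3 (Stale cache): blocked_by=2 -> Off by one
  - ticket 4 (Missing icon): blocked_by=2 -> Off by one
  - ticket 5 (Wrong timezone): blocked_by=2 -> Off by one
  - ticket 6 (Timeout error): blocked_by=1 -> Export error

SQL:
SELECT a.title, b.name AS agent, c.title AS blocked_by
FROM tickets a
LEFT JOIN agents b ON a.agent_id = b.id
LEFT JOIN tickets c ON a.blocked_by = c.id

Result:
title          | agent | blocked_by  
---------------+-------+-------------
Export error   | Alice | NULL        
Off by one     | Chris | Export error
Stale cache    | NULL  | Off by one  
Missing icon   | Tina  | Off by one  
Wrong timezone | NULL  | Off by one  
Timeout error  | Leo   | Export error


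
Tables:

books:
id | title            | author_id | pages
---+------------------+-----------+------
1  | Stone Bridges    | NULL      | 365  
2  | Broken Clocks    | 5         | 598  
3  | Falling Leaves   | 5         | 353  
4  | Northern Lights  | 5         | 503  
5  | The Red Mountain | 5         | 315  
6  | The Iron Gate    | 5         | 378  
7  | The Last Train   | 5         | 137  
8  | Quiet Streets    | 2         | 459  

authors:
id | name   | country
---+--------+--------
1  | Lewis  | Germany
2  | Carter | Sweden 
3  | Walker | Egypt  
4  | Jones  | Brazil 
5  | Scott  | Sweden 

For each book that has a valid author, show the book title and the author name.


INNER JOIN keeps only books rows whose author_id matches an id in authors. Walk through each book:
  - book 1 (Stone Bridges): author_id=NULL, no match -> dropped
  - book 2 (Broken Clocks): author_id=5 -> matches Scott
  - book 3 (Falling Leaves): author_id=5 -> matches Scott
  - book 4 (Northern Lights): author_id=5 -> matches Scott
  - book 5 (The Red Mountain): author_id=5 -> matches Scott
  - book 6 (The Iron Gate): author_id=5 -> matches Scott
  - book 7 (The Last Train): author_id=5 -> matches Scott
  - book 8 (Quiet Streets): author_id=2 -> matches Carter
So 1 of 8 rows is dropped.

SQL:
SELECT a.title, b.name AS author
FROM books a
INNER JOIN authors b ON a.author_id = b.id

Result:
title            | author
-----------------+-------
Broken Clocks    | Scott 
Falling Leaves   | Scott 
Northern Lights  | Scott 
The Red Mountain | Scott 
The Iron Gate    | Scott 
The Last Train   | Scott 
Quiet Streets    | Carter


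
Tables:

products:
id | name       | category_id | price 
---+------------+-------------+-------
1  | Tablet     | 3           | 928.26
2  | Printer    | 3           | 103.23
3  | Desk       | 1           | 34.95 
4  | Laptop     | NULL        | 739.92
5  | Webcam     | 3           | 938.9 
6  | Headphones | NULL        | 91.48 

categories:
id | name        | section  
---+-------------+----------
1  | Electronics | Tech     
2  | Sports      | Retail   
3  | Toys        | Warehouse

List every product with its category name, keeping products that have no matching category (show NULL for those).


LEFT JOIN keeps every row from products (the left table); where category_id has no match in categories, the category columns become NULL. Walk through each product:
  - product 1 (Tablet): category_id=3 -> matches Toys
  - product 2 (Printer): category_id=3 -> matches Toys
  - product 3 (Desk): category_id=1 -> matches Electronics
  - product 4 (Laptop): category_id=NULL, no match -> kept with NULL
  - product 5 (Webcam): category_id=3 -> matches Toys
  - product 6 (Headphones): category_id=NULL, no match -> kept with NULL
All 6 rows appear; 2 have NULL category.

SQL:
SELECT a.name, b.name AS category
FROM products a
LEFT JOIN categories b ON a.category_id = b.id

Result:
name       | category   
-----------+------------
Tablet     | Toys       
Printer    | Toys       
Desk       | Electronics
Laptop     | NULL       
Webcam     | Toys       
Headphones | NULL       


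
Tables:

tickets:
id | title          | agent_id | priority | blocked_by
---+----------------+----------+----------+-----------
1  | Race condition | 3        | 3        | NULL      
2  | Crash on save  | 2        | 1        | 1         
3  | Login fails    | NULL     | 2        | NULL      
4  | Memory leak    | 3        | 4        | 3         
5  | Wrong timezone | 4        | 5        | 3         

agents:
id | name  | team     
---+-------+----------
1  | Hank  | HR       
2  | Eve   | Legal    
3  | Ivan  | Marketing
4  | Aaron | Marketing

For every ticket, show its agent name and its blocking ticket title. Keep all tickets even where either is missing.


Two LEFT JOINs from the same base table tickets: one to agents via agent_id, one to tickets itself via blocked_by. Both are LEFT so every ticket is preserved.
Match against agents:
  - ticket 1 (Race condition): agent_id=3 -> matches Ivan
  - ticket 2 (Crash on save): agent_id=2 -> matches Eve
  - ticket 3 (Login fails): agent_id=NULL, no match -> kept with NULL
  - ticket 4 (Memory leak): agent_id=3 -> matches Ivan
  - ticket 5 (Wrong timezone): agent_id=4 -> matches Aaron
Match against tickets (self):
  - ticket 1 (Race condition): blocked_by=NULL -> NULL
  - ticket 2 (Crash on save): blocked_by=1 -> Race condition
  - ticket 3 (Login fails): blocked_by=NULL -> NULL
  - ticket 4 (Memory leak): blocked_by=3 -> Login fails
  - ticket 5 (Wrong timezone): blocked_by=3 -> Login fails

SQL:
SELECT a.title, b.name AS agent, c.title AS blocked_by
FROM tickets a
LEFT JOIN agents b ON a.agent_id = b.id
LEFT JOIN tickets c ON a.blocked_by = c.id

Result:
title          | agent | blocked_by    
---------------+-------+---------------
Race condition | Ivan  | NULL          
Crash on save  | Eve   | Race condition
Login fails    | NULL  | NULL          
Memory leak    | Ivan  | Login fails   
Wrong timezone | Aaron | Login fails   


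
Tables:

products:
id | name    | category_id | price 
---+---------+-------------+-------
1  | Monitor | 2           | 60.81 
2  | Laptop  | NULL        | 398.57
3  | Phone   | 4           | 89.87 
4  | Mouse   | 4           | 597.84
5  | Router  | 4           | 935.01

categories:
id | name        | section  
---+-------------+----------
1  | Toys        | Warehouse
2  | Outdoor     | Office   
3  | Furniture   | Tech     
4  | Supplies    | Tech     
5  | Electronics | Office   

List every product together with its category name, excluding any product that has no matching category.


INNER JOIN keeps only products rows whose category_id matches an id in categories. Walk through each product:
  - product 1 (Monitor): category_id=2 -> matches Outdoor
  - product 2 (Laptop): category_id=NULL, no match -> dropped
  - product 3 (Phone): category_id=4 -> matches Supplies
  - product 4 (Mouse): category_id=4 -> matches Supplies
  - product 5 (Router): category_id=4 -> matches Supplies
So 1 of 5 rows is dropped.

SQL:
SELECT a.name, b.name AS category
FROM products a
INNER JOIN categories b ON a.category_id = b.id

Result:
name    | category
--------+---------
Monitor | Outdoor 
Phone   | Supplies
Mouse   | Supplies
Router  | Supplies


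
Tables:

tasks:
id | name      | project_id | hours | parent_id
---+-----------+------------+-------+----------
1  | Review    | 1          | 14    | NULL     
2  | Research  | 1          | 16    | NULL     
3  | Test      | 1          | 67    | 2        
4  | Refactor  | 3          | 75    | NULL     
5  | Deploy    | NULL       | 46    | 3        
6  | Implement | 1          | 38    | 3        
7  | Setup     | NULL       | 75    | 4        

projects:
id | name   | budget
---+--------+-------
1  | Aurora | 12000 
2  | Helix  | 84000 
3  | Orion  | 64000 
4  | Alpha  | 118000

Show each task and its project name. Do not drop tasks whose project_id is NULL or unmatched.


LEFT JOIN keeps every row from tasks (the left table); where project_id has no match in projects, the project columns become NULL. Walk through each task:
  - task 1 (Review): project_id=1 -> matches Aurora
  - task 2 (Research): project_id=1 -> matches Aurora
  - task 3 (Test): project_id=1 -> matches Aurora
  - task 4 (Refactor): project_id=3 -> matches Orion
  - task 5 (Deploy): project_id=NULL, no match -> kept with NULL
  - task 6 (Implement): project_id=1 -> matches Aurora
  - task 7 (Setup): project_id=NULL, no match -> kept with NULL
All 7 rows appear; 2 have NULL project.

SQL:
SELECT a.name, b.name AS project
FROM tasks a
LEFT JOIN projects b ON a.project_id = b.id

Result:
name      | project
----------+--------
Review    | Aurora 
Research  | Aurora 
Test      | Aurora 
Refactor  | Orion  
Deploy    | NULL   
Implement | Aurora 
Setup     | NULL   


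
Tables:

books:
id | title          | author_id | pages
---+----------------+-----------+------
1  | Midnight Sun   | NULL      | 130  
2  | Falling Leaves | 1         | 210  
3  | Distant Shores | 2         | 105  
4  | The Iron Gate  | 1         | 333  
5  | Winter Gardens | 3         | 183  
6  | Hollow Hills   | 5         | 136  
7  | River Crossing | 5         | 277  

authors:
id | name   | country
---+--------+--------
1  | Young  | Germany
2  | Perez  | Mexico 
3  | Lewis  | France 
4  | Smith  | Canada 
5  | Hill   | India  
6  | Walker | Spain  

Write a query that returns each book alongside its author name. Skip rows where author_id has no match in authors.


INNER JOIN keeps only books rows whose author_id matches an id in authors. Walk through each book:
  - book 1 (Midnight Sun): author_id=NULL, no match -> dropped
  - book 2 (Falling Leaves): author_id=1 -> matches Young
  - book 3 (Distant Shores): author_id=2 -> matches Perez
  - book 4 (The Iron Gate): author_id=1 -> matches Young
  - book 5 (Winter Gardens): author_id=3 -> matches Lewis
  - book 6 (Hollow Hills): author_id=5 -> matches Hill
  - book 7 (River Crossing): author_id=5 -> matches Hill
So 1 of 7 rows is dropped.

SQL:
SELECT a.title, b.name AS author
FROM books a
INNER JOIN authors b ON a.author_id = b.id

Result:
title          | author
---------------+-------
Falling Leaves | Young 
Distant Shores | Perez 
The Iron Gate  | Young 
Winter Gardens | Lewis 
Hollow Hills   | Hill  
River Crossing | Hill  


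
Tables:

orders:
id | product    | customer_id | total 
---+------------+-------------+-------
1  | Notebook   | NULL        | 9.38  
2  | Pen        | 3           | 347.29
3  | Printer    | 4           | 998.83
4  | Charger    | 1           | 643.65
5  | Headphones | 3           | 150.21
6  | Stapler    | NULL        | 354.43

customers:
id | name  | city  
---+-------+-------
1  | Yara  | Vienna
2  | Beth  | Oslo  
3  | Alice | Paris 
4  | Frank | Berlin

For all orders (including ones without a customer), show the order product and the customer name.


LEFT JOIN keeps every row from orders (the left table); where customer_id has no match in customers, the customer columns become NULL. Walk through each order:
  - order 1 (Notebook): customer_id=NULL, no match -> kept with NULL
  - order 2 (Pen): customer_id=3 -> matches Alice
  - order 3 (Printer): customer_id=4 -> matches Frank
  - order 4 (Charger): customer_id=1 -> matches Yara
  - order 5 (Headphones): customer_id=3 -> matches Alice
  - order 6 (Stapler): customer_id=NULL, no match -> kept with NULL
All 6 rows appear; 2 have NULL customer.

SQL:
SELECT a.product, b.name AS customer
FROM orders a
LEFT JOIN customers b ON a.customer_id = b.id

Result:
product    | customer
-----------+---------
Notebook   | NULL    
Pen        | Alice   
Printer    | Frank   
Charger    | Yara    
Headphones | Alice   
Stapler    | NULL    


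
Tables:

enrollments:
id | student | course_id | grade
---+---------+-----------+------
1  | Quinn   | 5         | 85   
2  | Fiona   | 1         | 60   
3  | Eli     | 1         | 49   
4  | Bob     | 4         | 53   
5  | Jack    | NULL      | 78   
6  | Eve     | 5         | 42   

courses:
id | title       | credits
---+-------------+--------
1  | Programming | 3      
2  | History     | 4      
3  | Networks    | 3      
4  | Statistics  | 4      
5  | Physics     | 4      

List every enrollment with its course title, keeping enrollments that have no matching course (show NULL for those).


LEFT JOIN keeps every row from enrollments (the left table); where course_id has no match in courses, the course columns become NULL. Walk through each enrollment:
  - enrollment 1 (Quinn): course_id=5 -> matches Physics
  - enrollment 2 (Fiona): course_id=1 -> matches Programming
  - enrollment 3 (Eli): course_id=1 -> matches Programming
  - enrollment 4 (Bob): course_id=4 -> matches Statistics
  - enrollment 5 (Jack): course_id=NULL, no match -> kept with NULL
  - enrollment 6 (Eve): course_id=5 -> matches Physics
All 6 rows appear; 1 has NULL course.

SQL:
SELECT a.student, b.title AS course
FROM enrollments a
LEFT JOIN courses b ON a.course_id = b.id

Result:
student | course     
--------+------------
Quinn   | Physics    
Fiona   | Programming
Eli     | Programming
Bob     | Statistics 
Jack    | NULL       
Eve     | Physics    


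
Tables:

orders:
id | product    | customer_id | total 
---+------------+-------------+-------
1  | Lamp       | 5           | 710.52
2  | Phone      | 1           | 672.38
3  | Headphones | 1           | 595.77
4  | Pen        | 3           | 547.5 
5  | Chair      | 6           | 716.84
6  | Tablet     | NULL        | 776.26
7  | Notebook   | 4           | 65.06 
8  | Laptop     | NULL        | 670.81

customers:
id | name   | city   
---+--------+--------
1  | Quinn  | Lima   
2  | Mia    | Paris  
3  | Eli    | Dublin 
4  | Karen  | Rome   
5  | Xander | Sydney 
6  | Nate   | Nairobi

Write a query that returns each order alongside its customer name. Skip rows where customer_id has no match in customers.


INNER JOIN keeps only orders rows whose customer_id matches an id in customers. Walk through each order:
  - order 1 (Lamp): customer_id=5 -> matches Xander
  - order 2 (Phone): customer_id=1 -> matches Quinn
  - order 3 (Headphones): customer_id=1 -> matches Quinn
  - order 4 (Pen): customer_id=3 -> matches Eli
  - order 5 (Chair): customer_id=6 -> matches Nate
  - order 6 (Tablet): customer_id=NULL, no match -> dropped
  - order 7 (Notebook): customer_id=4 -> matches Karen
  - order 8 (Laptop): customer_id=NULL, no match -> dropped
So 2 of 8 rows are dropped.

SQL:
SELECT a.product, b.name AS customer
FROM orders a
INNER JOIN customers b ON a.customer_id = b.id

Result:
product    | customer
-----------+---------
Lamp       | Xander  
Phone      | Quinn   
Headphones | Quinn   
Pen        | Eli     
Chair      | Nate    
Notebook   | Karen   


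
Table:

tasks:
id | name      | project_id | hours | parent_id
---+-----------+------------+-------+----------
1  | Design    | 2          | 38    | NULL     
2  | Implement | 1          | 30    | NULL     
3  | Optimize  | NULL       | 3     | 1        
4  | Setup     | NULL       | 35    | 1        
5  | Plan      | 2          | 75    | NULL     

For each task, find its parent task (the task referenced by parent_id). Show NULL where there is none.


This is a self-join: tasks is joined to a second copy of itself, matching each row's parent_id to another row's id. Use LEFT JOIN so rows with parent_id=NULL are kept.
  - task 1 (Design): parent_id=NULL -> NULL
  - task 2 (Implement): parent_id=NULL -> NULL
  - task 3 (Optimize): parent_id=1 -> Design
  - task 4 (Setup): parent_id=1 -> Design
  - task 5 (Plan): parent_id=NULL -> NULL

SQL:
SELECT a.name AS item, b.name AS parent
FROM tasks a
LEFT JOIN tasks b ON a.parent_id = b.id

Result:
item      | parent
----------+-------
Design    | NULL  
Implement | NULL  
Optimize  | Design
Setup     | Design
Plan      | NULL  


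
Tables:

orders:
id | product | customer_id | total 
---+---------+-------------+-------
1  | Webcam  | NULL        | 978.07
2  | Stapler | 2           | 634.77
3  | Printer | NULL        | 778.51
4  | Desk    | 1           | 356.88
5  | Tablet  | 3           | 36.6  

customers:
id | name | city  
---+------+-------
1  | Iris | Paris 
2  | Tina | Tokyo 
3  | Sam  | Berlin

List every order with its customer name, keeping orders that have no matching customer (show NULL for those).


LEFT JOIN keeps every row from orders (the left table); where customer_id has no match in customers, the customer columns become NULL. Walk through each order:
  - order 1 (Webcam): customer_id=NULL, no match -> kept with NULL
  - order 2 (Stapler): customer_id=2 -> matches Tina
  - order 3 (Printer): customer_id=NULL, no match -> kept with NULL
  - order 4 (Desk): customer_id=1 -> matches Iris
  - order 5 (Tablet): customer_id=3 -> matches Sam
All 5 rows appear; 2 have NULL customer.

SQL:
SELECT a.product, b.name AS customer
FROM orders a
LEFT JOIN customers b ON a.customer_id = b.id

Result:
product | customer
--------+---------
Webcam  | NULL    
Stapler | Tina    
Printer | NULL    
Desk    | Iris    
Tablet  | Sam     


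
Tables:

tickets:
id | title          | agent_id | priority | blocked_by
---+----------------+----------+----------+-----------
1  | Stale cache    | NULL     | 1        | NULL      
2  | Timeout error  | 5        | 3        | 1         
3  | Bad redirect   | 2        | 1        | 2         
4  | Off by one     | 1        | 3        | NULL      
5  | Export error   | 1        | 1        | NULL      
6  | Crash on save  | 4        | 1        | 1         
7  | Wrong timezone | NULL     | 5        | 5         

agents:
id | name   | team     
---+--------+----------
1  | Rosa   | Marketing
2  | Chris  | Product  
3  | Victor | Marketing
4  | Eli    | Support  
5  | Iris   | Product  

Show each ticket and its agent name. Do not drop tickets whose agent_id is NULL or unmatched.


LEFT JOIN keeps every row from tickets (the left table); where agent_id has no match in agents, the agent columns become NULL. Walk through each ticket:
  - ticket 1 (Stale cache): agent_id=NULL, no match -> kept with NULL
  - ticket 2 (Timeout error): agent_id=5 -> matches Iris
  - ticket 3 (Bad redirect): agent_id=2 -> matches Chris
  - ticket 4 (Off by one): agent_id=1 -> matches Rosa
  - ticket 5 (Export error): agent_id=1 -> matches Rosa
  - ticket 6 (Crash on save): agent_id=4 -> matches Eli
  - ticket 7 (Wrong timezone): agent_id=NULL, no match -> kept with NULL
All 7 rows appear; 2 have NULL agent.

SQL:
SELECT a.title, b.name AS agent
FROM tickets a
LEFT JOIN agents b ON a.agent_id = b.id

Result:
title          | agent
---------------+------
Stale cache    | NULL 
Timeout error  | Iris 
Bad redirect   | Chris
Off by one     | Rosa 
Export error   | Rosa 
Crash on save  | Eli  
Wrong timezone | NULL 


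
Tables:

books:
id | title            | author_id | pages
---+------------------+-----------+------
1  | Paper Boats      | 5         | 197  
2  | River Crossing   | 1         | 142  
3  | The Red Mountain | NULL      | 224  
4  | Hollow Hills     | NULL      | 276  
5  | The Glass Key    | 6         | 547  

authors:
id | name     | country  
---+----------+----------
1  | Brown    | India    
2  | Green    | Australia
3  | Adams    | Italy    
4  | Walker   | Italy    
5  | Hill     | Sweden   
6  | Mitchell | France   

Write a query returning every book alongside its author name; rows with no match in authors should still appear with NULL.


LEFT JOIN keeps every row from books (the left table); where author_id has no match in authors, the author columns become NULL. Walk through each book:
  - book 1 (Paper Boats): author_id=5 -> matches Hill
  - book 2 (River Crossing): author_id=1 -> matches Brown
  - book 3 (The Red Mountain): author_id=NULL, no match -> kept with NULL
  - book 4 (Hollow Hills): author_id=NULL, no match -> kept with NULL
  - book 5 (The Glass Key): author_id=6 -> matches Mitchell
All 5 rows appear; 2 have NULL author.

SQL:
SELECT a.title, b.name AS author
FROM books a
LEFT JOIN authors b ON a.author_id = b.id

Result:
title            | author  
-----------------+---------
Paper Boats      | Hill    
River Crossing   | Brown   
The Red Mountain | NULL    
Hollow Hills     | NULL    
The Glass Key    | Mitchell


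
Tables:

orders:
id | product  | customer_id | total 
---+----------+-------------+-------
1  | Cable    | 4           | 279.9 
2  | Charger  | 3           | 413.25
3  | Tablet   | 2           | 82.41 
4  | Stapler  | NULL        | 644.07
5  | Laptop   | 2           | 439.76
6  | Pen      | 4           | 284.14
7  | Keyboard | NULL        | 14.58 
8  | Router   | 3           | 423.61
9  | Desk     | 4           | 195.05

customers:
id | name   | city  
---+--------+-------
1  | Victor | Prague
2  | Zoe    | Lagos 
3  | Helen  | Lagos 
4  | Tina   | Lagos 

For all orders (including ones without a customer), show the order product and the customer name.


LEFT JOIN keeps every row from orders (the left table); where customer_id has no match in customers, the customer columns become NULL. Walk through each order:
  - order 1 (Cable): customer_id=4 -> matches Tina
  - order 2 (Charger): customer_id=3 -> matches Helen
  - order 3 (Tablet): customer_id=2 -> matches Zoe
  - order 4 (Stapler): customer_id=NULL, no match -> kept with NULL
  - order 5 (Laptop): customer_id=2 -> matches Zoe
  - order 6 (Pen): customer_id=4 -> matches Tina
  - order 7 (Keyboard): customer_id=NULL, no match -> kept with NULL
  - order 8 (Router): customer_id=3 -> matches Helen
  - order 9 (Desk): customer_id=4 -> matches Tina
All 9 rows appear; 2 have NULL customer.

SQL:
SELECT a.product, b.name AS customer
FROM orders a
LEFT JOIN customers b ON a.customer_id = b.id

Result:
product  | customer
---------+---------
Cable    | Tina    
Charger  | Helen   
Tablet   | Zoe     
Stapler  | NULL    
Laptop   | Zoe     
Pen      | Tina    
Keyboard | NULL    
Router   | Helen   
Desk     | Tina    


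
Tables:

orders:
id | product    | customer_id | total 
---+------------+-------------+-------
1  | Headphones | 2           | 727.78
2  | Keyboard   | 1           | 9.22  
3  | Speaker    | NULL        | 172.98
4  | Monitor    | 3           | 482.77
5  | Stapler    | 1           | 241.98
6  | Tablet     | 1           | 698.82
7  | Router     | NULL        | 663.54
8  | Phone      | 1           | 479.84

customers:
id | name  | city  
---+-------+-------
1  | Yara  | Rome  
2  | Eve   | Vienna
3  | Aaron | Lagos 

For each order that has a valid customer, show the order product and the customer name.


INNER JOIN keeps only orders rows whose customer_id matches an id in customers. Walk through each order:
  - order 1 (Headphones): customer_id=2 -> matches Eve
  - order 2 (Keyboard): customer_id=1 -> matches Yara
  - order 3 (Speaker): customer_id=NULL, no match -> dropped
  - order 4 (Monitor): customer_id=3 -> matches Aaron
  - order 5 (Stapler): customer_id=1 -> matches Yara
  - order 6 (Tablet): customer_id=1 -> matches Yara
  - order 7 (Router): customer_id=NULL, no match -> dropped
  - order 8 (Phone): customer_id=1 -> matches Yara
So 2 of 8 rows are dropped.

SQL:
SELECT a.product, b.name AS customer
FROM orders a
INNER JOIN customers b ON a.customer_id = b.id

Result:
product    | customer
-----------+---------
Headphones | Eve     
Keyboard   | Yara    
Monitor    | Aaron   
Stapler    | Yara    
Tablet     | Yara    
Phone      | Yara    


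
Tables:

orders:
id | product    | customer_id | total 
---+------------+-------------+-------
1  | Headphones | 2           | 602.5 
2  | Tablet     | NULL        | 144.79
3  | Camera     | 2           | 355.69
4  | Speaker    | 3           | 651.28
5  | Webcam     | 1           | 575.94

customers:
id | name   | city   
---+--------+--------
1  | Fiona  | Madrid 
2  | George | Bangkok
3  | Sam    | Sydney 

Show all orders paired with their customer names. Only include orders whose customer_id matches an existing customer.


INNER JOIN keeps only orders rows whose customer_id matches an id in customers. Walk through each order:
  - order 1 (Headphones): customer_id=2 -> matches George
  - order 2 (Tablet): customer_id=NULL, no match -> dropped
  - order 3 (Camera): customer_id=2 -> matches George
  - order 4 (Speaker): customer_id=3 -> matches Sam
  - order 5 (Webcam): customer_id=1 -> matches Fiona
So 1 of 5 rows is dropped.

SQL:
SELECT a.product, b.name AS customer
FROM orders a
INNER JOIN customers b ON a.customer_id = b.id

Result:
product    | customer
-----------+---------
Headphones | George  
Camera     | George  
Speaker    | Sam     
Webcam     | Fiona   


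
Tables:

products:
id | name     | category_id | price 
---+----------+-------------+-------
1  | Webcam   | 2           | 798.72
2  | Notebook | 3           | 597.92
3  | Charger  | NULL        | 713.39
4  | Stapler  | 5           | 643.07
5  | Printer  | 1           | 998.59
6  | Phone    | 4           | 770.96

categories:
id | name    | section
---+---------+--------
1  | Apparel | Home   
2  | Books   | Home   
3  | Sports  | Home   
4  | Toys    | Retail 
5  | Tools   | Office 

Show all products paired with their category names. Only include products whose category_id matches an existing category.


INNER JOIN keeps only products rows whose category_id matches an id in categories. Walk through each product:
  - product 1 (Webcam): category_id=2 -> matches Books
  - product 2 (Notebook): category_id=3 -> matches Sports
  - product 3 (Charger): category_id=NULL, no match -> dropped
  - product 4 (Stapler): category_id=5 -> matches Tools
  - product 5 (Printer): category_id=1 -> matches Apparel
  - product 6 (Phone): category_id=4 -> matches Toys
So 1 of 6 rows is dropped.

SQL:
SELECT a.name, b.name AS category
FROM products a
INNER JOIN categories b ON a.category_id = b.id

Result:
name     | category
---------+---------
Webcam   | Books   
Notebook | Sports  
Stapler  | Tools   
Printer  | Apparel 
Phone    | Toys    


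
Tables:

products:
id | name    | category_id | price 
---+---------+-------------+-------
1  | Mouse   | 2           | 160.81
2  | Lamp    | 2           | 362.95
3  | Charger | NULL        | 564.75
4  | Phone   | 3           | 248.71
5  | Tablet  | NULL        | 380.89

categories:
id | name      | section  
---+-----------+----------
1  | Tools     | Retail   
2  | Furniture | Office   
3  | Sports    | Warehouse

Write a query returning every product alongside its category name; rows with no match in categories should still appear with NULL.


LEFT JOIN keeps every row from products (the left table); where category_id has no match in categories, the category columns become NULL. Walk through each product:
  - product 1 (Mouse): category_id=2 -> matches Furniture
  - product 2 (Lamp): category_id=2 -> matches Furniture
  - product 3 (Charger): category_id=NULL, no match -> kept with NULL
  - product 4 (Phone): category_id=3 -> matches Sports
  - product 5 (Tablet): category_id=NULL, no match -> kept with NULL
All 5 rows appear; 2 have NULL category.

SQL:
SELECT a.name, b.name AS category
FROM products a
LEFT JOIN categories b ON a.category_id = b.id

Result:
name    | category 
--------+----------
Mouse   | Furniture
Lamp    | Furniture
Charger | NULL     
Phone   | Sports   
Tablet  | NULL     


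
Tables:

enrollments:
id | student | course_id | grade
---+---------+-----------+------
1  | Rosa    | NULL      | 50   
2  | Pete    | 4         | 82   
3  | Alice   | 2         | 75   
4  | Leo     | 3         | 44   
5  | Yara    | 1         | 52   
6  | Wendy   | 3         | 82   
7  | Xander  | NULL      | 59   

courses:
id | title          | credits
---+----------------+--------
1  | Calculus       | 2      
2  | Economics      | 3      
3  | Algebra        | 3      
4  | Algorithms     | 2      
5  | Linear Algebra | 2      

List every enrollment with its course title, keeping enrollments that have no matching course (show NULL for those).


LEFT JOIN keeps every row from enrollments (the left table); where course_id has no match in courses, the course columns become NULL. Walk through each enrollment:
  - enrollment 1 (Rosa): course_id=NULL, no match -> kept with NULL
  - enrollment 2 (Pete): course_id=4 -> matches Algorithms
  - enrollment 3 (Alice): course_id=2 -> matches Economics
  - enrollment 4 (Leo): course_id=3 -> matches Algebra
  - enrollment 5 (Yara): course_id=1 -> matches Calculus
  - enrollment 6 (Wendy): course_id=3 -> matches Algebra
  - enrollment 7 (Xander): course_id=NULL, no match -> kept with NULL
All 7 rows appear; 2 have NULL course.

SQL:
SELECT a.student, b.title AS course
FROM enrollments a
LEFT JOIN courses b ON a.course_id = b.id

Result:
student | course    
--------+-----------
Rosa    | NULL      
Pete    | Algorithms
Alice   | Economics 
Leo     | Algebra   
Yara    | Calculus  
Wendy   | Algebra   
Xander  | NULL      


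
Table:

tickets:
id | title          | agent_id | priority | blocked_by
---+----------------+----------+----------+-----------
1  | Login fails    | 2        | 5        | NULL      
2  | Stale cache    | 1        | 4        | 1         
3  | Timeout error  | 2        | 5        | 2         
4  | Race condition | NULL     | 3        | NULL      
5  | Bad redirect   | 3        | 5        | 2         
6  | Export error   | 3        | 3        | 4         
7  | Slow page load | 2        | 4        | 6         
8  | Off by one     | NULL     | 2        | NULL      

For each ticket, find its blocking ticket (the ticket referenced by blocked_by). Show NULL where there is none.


This is a self-join: tickets is joined to a second copy of itself, matching each row's blocked_by to another row's id. Use LEFT JOIN so rows with blocked_by=NULL are kept.
  - ticket 1 (Login fails): blocked_by=NULL -> NULL
  - ticket 2 (Stale cache): blocked_by=1 -> Login fails
  - ticket 3 (Timeout error): blocked_by=2 -> Stale cache
  - ticket 4 (Race condition): blocked_by=NULL -> NULL
  - ticket 5 (Bad redirect): blocked_by=2 -> Stale cache
  - ticket 6 (Export error): blocked_by=4 -> Race condition
  - ticket 7 (Slow page load): blocked_by=6 -> Export error
  - ticket 8 (Off by one): blocked_by=NULL -> NULL

SQL:
SELECT a.title AS item, b.title AS blocked_by
FROM tickets a
LEFT JOIN tickets b ON a.blocked_by = b.id

Result:
item           | blocked_by    
---------------+---------------
Login fails    | NULL          
Stale cache    | Login fails   
Timeout error  | Stale cache   
Race condition | NULL          
Bad redirect   | Stale cache   
Export error   | Race condition
Slow page load | Export error  
Off by one     | NULL          


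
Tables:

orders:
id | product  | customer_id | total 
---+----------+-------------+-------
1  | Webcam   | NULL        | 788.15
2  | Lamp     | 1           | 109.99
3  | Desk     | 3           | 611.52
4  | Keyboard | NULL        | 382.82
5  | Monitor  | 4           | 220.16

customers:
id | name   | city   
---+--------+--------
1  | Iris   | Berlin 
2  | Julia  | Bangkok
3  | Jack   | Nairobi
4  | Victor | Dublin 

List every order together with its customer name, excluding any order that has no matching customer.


INNER JOIN keeps only orders rows whose customer_id matches an id in customers. Walk through each order:
  - order 1 (Webcam): customer_id=NULL, no match -> dropped
  - order 2 (Lamp): customer_id=1 -> matches Iris
  - order 3 (Desk): customer_id=3 -> matches Jack
  - order 4 (Keyboard): customer_id=NULL, no match -> dropped
  - order 5 (Monitor): customer_id=4 -> matches Victor
So 2 of 5 rows are dropped.

SQL:
SELECT a.product, b.name AS customer
FROM orders a
INNER JOIN customers b ON a.customer_id = b.id

Result:
product | customer
--------+---------
Lamp    | Iris    
Desk    | Jack    
Monitor | Victor  


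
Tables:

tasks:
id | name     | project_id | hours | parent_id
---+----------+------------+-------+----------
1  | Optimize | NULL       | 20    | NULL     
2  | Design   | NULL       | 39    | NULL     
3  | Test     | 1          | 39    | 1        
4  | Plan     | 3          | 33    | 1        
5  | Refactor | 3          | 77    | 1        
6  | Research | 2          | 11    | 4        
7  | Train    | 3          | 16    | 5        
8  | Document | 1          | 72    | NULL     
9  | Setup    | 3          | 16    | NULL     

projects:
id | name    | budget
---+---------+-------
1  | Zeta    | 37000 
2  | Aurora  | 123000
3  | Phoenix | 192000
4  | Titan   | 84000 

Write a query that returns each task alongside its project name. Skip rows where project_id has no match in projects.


INNER JOIN keeps only tasks rows whose project_id matches an id in projects. Walk through each task:
  - task 1 (Optimize): project_id=NULL, no match -> dropped
  - task 2 (Design): project_id=NULL, no match -> dropped
  - task 3 (Test): project_id=1 -> matches Zeta
  - task 4 (Plan): project_id=3 -> matches Phoenix
  - task 5 (Refactor): project_id=3 -> matches Phoenix
  - task 6 (Research): project_id=2 -> matches Aurora
  - task 7 (Train): project_id=3 -> matches Phoenix
  - task 8 (Document): project_id=1 -> matches Zeta
  - task 9 (Setup): project_id=3 -> matches Phoenix
So 2 of 9 rows are dropped.

SQL:
SELECT a.name, b.name AS project
FROM tasks a
INNER JOIN projects b ON a.project_id = b.id

Result:
name     | project
---------+--------
Test     | Zeta   
Plan     | Phoenix
Refactor | Phoenix
Research | Aurora 
Train    | Phoenix
Document | Zeta   
Setup    | Phoenix


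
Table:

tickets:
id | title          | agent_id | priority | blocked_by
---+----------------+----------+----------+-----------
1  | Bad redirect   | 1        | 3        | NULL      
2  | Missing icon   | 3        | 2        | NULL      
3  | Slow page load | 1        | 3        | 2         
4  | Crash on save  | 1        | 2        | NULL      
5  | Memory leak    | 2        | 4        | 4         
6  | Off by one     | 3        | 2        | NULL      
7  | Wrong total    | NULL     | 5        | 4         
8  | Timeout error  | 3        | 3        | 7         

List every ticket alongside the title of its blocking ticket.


This is a self-join: tickets is joined to a second copy of itself, matching each row's blocked_by to another row's id. Use LEFT JOIN so rows with blocked_by=NULL are kept.
  - ticket 1 (Bad redirect): blocked_by=NULL -> NULL
  - ticket 2 (Missing icon): blocked_by=NULL -> NULL
  - ticket 3 (Slow page load): blocked_by=2 -> Missing icon
  - ticket 4 (Crash on save): blocked_by=NULL -> NULL
  - ticket 5 (Memory leak): blocked_by=4 -> Crash on save
  - ticket 6 (Off by one): blocked_by=NULL -> NULL
  - ticket 7 (Wrong total): blocked_by=4 -> Crash on save
  - ticket 8 (Timeout error): blocked_by=7 -> Wrong total

SQL:
SELECT a.title AS item, b.title AS blocked_by
FROM tickets a
LEFT JOIN tickets b ON a.blocked_by = b.id

Result:
item           | blocked_by   
---------------+--------------
Bad redirect   | NULL         
Missing icon   | NULL         
Slow page load | Missing icon 
Crash on save  | NULL         
Memory leak    | Crash on save
Off by one     | NULL         
Wrong total    | Crash on save
Timeout error  | Wrong total  
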